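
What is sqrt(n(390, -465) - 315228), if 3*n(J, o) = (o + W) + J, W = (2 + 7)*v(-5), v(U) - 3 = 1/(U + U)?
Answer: I*sqrt(31524430)/10 ≈ 561.47*I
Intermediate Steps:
v(U) = 3 + 1/(2*U) (v(U) = 3 + 1/(U + U) = 3 + 1/(2*U))
W = 261/10 (W = (2 + 7)*(3 + (1/2)/(-5)) = 9*(3 + (1/2)*(-1/5)) = 9*(3 - 1/10) = 9*(29/10) = 261/10 ≈ 26.100)
n(J, o) = 87/10 + J/3 + o/3 (n(J, o) = ((o + 261/10) + J)/3 = ((261/10 + o) + J)/3 = (261/10 + J + o)/3 = 87/10 + J/3 + o/3)
sqrt(n(390, -465) - 315228) = sqrt((87/10 + (1/3)*390 + (1/3)*(-465)) - 315228) = sqrt((87/10 + 130 - 155) - 315228) = sqrt(-163/10 - 315228) = sqrt(-3152443/10) = I*sqrt(31524430)/10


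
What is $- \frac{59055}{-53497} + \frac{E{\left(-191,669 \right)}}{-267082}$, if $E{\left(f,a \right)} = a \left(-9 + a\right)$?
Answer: $- \frac{3924268935}{7144042877} \approx -0.54931$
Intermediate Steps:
$- \frac{59055}{-53497} + \frac{E{\left(-191,669 \right)}}{-267082} = - \frac{59055}{-53497} + \frac{669 \left(-9 + 669\right)}{-267082} = \left(-59055\right) \left(- \frac{1}{53497}\right) + 669 \cdot 660 \left(- \frac{1}{267082}\right) = \frac{59055}{53497} + 441540 \left(- \frac{1}{267082}\right) = \frac{59055}{53497} - \frac{220770}{133541} = - \frac{3924268935}{7144042877}$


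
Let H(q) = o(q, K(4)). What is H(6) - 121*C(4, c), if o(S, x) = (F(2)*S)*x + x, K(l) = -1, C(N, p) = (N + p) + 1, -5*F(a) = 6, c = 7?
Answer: -7229/5 ≈ -1445.8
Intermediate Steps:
F(a) = -6/5 (F(a) = -1/5*6 = -6/5)
C(N, p) = 1 + N + p
o(S, x) = x - 6*S*x/5 (o(S, x) = (-6*S/5)*x + x = -6*S*x/5 + x = x - 6*S*x/5)
H(q) = -1 + 6*q/5 (H(q) = (1/5)*(-1)*(5 - 6*q) = -1 + 6*q/5)
H(6) - 121*C(4, c) = (-1 + (6/5)*6) - 121*(1 + 4 + 7) = (-1 + 36/5) - 121*12 = 31/5 - 1452 = -7229/5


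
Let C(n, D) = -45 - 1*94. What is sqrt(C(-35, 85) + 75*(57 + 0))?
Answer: 2*sqrt(1034) ≈ 64.312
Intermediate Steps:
C(n, D) = -139 (C(n, D) = -45 - 94 = -139)
sqrt(C(-35, 85) + 75*(57 + 0)) = sqrt(-139 + 75*(57 + 0)) = sqrt(-139 + 75*57) = sqrt(-139 + 4275) = sqrt(4136) = 2*sqrt(1034)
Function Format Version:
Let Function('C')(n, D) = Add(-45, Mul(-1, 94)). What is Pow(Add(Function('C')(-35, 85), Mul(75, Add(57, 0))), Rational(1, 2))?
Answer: Mul(2, Pow(1034, Rational(1, 2))) ≈ 64.312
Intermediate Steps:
Function('C')(n, D) = -139 (Function('C')(n, D) = Add(-45, -94) = -139)
Pow(Add(Function('C')(-35, 85), Mul(75, Add(57, 0))), Rational(1, 2)) = Pow(Add(-139, Mul(75, Add(57, 0))), Rational(1, 2)) = Pow(Add(-139, Mul(75, 57)), Rational(1, 2)) = Pow(Add(-139, 4275), Rational(1, 2)) = Pow(4136, Rational(1, 2)) = Mul(2, Pow(1034, Rational(1, 2)))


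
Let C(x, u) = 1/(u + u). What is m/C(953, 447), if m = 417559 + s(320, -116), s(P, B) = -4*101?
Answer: 372936570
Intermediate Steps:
s(P, B) = -404
C(x, u) = 1/(2*u)
m = 417155 (m = 417559 - 404 = 417155)
m/C(953, 447) = 417155/(((½)/447)) = 417155/(((½)*(1/447))) = 417155/(1/894) = 417155*894 = 372936570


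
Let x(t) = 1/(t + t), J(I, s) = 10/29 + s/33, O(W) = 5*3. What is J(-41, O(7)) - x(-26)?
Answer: 13579/16588 ≈ 0.81860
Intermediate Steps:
O(W) = 15
J(I, s) = 10/29 + s/33 (J(I, s) = 10*(1/29) + s*(1/33) = 10/29 + s/33)
x(t) = 1/(2*t)
J(-41, O(7)) - x(-26) = (10/29 + (1/33)*15) - 1/(2*(-26)) = (10/29 + 5/11) - (-1)/(2*26) = 255/319 - 1*(-1/52) = 255/319 + 1/52 = 13579/16588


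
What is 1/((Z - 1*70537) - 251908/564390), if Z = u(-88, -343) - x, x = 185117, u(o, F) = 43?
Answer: -282195/72132272099 ≈ -3.9122e-6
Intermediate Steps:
Z = -185074 (Z = 43 - 1*185117 = 43 - 185117 = -185074)
1/((Z - 1*70537) - 251908/564390) = 1/((-185074 - 1*70537) - 251908/564390) = 1/((-185074 - 70537) - 251908*1/564390) = 1/(-255611 - 125954/282195) = 1/(-72132272099/282195) = -282195/72132272099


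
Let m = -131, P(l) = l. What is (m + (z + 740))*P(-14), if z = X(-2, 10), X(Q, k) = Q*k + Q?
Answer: -8218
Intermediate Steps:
X(Q, k) = Q + Q*k
z = -22 (z = -2*(1 + 10) = -2*11 = -22)
(m + (z + 740))*P(-14) = (-131 + (-22 + 740))*(-14) = (-131 + 718)*(-14) = 587*(-14) = -8218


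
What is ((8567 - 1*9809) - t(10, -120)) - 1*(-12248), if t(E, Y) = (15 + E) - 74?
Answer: 11055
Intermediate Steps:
t(E, Y) = -59 + E
((8567 - 1*9809) - t(10, -120)) - 1*(-12248) = ((8567 - 1*9809) - (-59 + 10)) - 1*(-12248) = ((8567 - 9809) - 1*(-49)) + 12248 = (-1242 + 49) + 12248 = -1193 + 12248 = 11055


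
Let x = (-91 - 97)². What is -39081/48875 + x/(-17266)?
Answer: -1201105273/421937875 ≈ -2.8466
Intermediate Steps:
x = 35344 (x = (-188)² = 35344)
-39081/48875 + x/(-17266) = -39081/48875 + 35344/(-17266) = -39081*1/48875 + 35344*(-1/17266) = -39081/48875 - 17672/8633 = -1201105273/421937875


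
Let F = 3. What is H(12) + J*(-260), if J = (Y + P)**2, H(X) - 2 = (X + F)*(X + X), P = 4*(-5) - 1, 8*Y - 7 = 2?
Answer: -1637473/16 ≈ -1.0234e+5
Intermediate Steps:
Y = 9/8 (Y = 7/8 + (1/8)*2 = 7/8 + 1/4 = 9/8 ≈ 1.1250)
P = -21 (P = -20 - 1 = -21)
H(X) = 2 + 2*X*(3 + X) (H(X) = 2 + (X + 3)*(X + X) = 2 + (3 + X)*(2*X) = 2 + 2*X*(3 + X))
J = 25281/64 (J = (9/8 - 21)**2 = (-159/8)**2 = 25281/64 ≈ 395.02)
H(12) + J*(-260) = (2 + 2*12**2 + 6*12) + (25281/64)*(-260) = (2 + 2*144 + 72) - 1643265/16 = (2 + 288 + 72) - 1643265/16 = 362 - 1643265/16 = -1637473/16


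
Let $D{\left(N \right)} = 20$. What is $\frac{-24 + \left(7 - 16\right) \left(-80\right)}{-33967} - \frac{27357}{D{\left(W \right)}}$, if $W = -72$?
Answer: $- \frac{929249139}{679340} \approx -1367.9$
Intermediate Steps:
$\frac{-24 + \left(7 - 16\right) \left(-80\right)}{-33967} - \frac{27357}{D{\left(W \right)}} = \frac{-24 + \left(7 - 16\right) \left(-80\right)}{-33967} - \frac{27357}{20} = \left(-24 - -720\right) \left(- \frac{1}{33967}\right) - \frac{27357}{20} = \left(-24 + 720\right) \left(- \frac{1}{33967}\right) - \frac{27357}{20} = 696 \left(- \frac{1}{33967}\right) - \frac{27357}{20} = - \frac{696}{33967} - \frac{27357}{20} = - \frac{929249139}{679340}$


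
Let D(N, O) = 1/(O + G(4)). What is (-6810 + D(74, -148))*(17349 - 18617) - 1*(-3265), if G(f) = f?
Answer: 310980737/36 ≈ 8.6384e+6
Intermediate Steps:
D(N, O) = 1/(4 + O) (D(N, O) = 1/(O + 4) = 1/(4 + O))
(-6810 + D(74, -148))*(17349 - 18617) - 1*(-3265) = (-6810 + 1/(4 - 148))*(17349 - 18617) - 1*(-3265) = (-6810 + 1/(-144))*(-1268) + 3265 = (-6810 - 1/144)*(-1268) + 3265 = -980641/144*(-1268) + 3265 = 310863197/36 + 3265 = 310980737/36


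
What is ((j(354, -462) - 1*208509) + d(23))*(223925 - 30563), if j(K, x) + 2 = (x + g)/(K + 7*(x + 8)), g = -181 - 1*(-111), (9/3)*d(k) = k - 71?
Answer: -14233369955649/353 ≈ -4.0321e+10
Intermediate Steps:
d(k) = -71/3 + k/3 (d(k) = (k - 71)/3 = (-71 + k)/3 = -71/3 + k/3)
g = -70 (g = -181 + 111 = -70)
j(K, x) = -2 + (-70 + x)/(56 + K + 7*x) (j(K, x) = -2 + (x - 70)/(K + 7*(x + 8)) = -2 + (-70 + x)/(K + 7*(8 + x)) = -2 + (-70 + x)/(K + (56 + 7*x)) = -2 + (-70 + x)/(56 + K + 7*x))
((j(354, -462) - 1*208509) + d(23))*(223925 - 30563) = (((-182 - 13*(-462) - 2*354)/(56 + 354 + 7*(-462)) - 1*208509) + (-71/3 + (⅓)*23))*(223925 - 30563) = (((-182 + 6006 - 708)/(56 + 354 - 3234) - 208509) + (-71/3 + 23/3))*193362 = ((5116/(-2824) - 208509) - 16)*193362 = ((-1/2824*5116 - 208509) - 16)*193362 = ((-1279/706 - 208509) - 16)*193362 = (-147208633/706 - 16)*193362 = -147219929/706*193362 = -14233369955649/353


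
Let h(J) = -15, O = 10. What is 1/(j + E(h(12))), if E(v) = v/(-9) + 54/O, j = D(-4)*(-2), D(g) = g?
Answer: 15/226 ≈ 0.066372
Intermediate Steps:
j = 8 (j = -4*(-2) = 8)
E(v) = 27/5 - v/9 (E(v) = v/(-9) + 54/10 = v*(-⅑) + 54*(⅒) = -v/9 + 27/5 = 27/5 - v/9)
1/(j + E(h(12))) = 1/(8 + (27/5 - ⅑*(-15))) = 1/(8 + (27/5 + 5/3)) = 1/(8 + 106/15) = 1/(226/15) = 15/226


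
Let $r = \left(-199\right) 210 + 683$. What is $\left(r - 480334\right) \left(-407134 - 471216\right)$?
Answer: $458007702350$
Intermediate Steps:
$r = -41107$ ($r = -41790 + 683 = -41107$)
$\left(r - 480334\right) \left(-407134 - 471216\right) = \left(-41107 - 480334\right) \left(-407134 - 471216\right) = \left(-521441\right) \left(-878350\right) = 458007702350$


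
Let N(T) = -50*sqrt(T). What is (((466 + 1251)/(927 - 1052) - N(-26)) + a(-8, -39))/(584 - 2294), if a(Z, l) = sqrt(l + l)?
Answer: 1717/213750 - 5*I*sqrt(26)/171 - I*sqrt(78)/1710 ≈ 0.0080328 - 0.15426*I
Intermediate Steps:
a(Z, l) = sqrt(2)*sqrt(l) (a(Z, l) = sqrt(2*l) = sqrt(2)*sqrt(l))
(((466 + 1251)/(927 - 1052) - N(-26)) + a(-8, -39))/(584 - 2294) = (((466 + 1251)/(927 - 1052) - (-50)*sqrt(-26)) + sqrt(2)*sqrt(-39))/(584 - 2294) = ((1717/(-125) - (-50)*I*sqrt(26)) + sqrt(2)*(I*sqrt(39)))/(-1710) = ((1717*(-1/125) - (-50)*I*sqrt(26)) + I*sqrt(78))*(-1/1710) = ((-1717/125 + 50*I*sqrt(26)) + I*sqrt(78))*(-1/1710) = (-1717/125 + I*sqrt(78) + 50*I*sqrt(26))*(-1/1710) = 1717/213750 - 5*I*sqrt(26)/171 - I*sqrt(78)/1710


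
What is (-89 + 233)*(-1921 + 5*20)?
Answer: -262224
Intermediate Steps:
(-89 + 233)*(-1921 + 5*20) = 144*(-1921 + 100) = 144*(-1821) = -262224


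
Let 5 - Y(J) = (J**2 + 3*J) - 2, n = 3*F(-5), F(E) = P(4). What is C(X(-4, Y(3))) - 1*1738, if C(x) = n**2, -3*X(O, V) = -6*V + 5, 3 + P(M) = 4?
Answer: -1729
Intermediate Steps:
P(M) = 1 (P(M) = -3 + 4 = 1)
F(E) = 1
n = 3 (n = 3*1 = 3)
Y(J) = 7 - J**2 - 3*J (Y(J) = 5 - ((J**2 + 3*J) - 2) = 5 - (-2 + J**2 + 3*J) = 5 + (2 - J**2 - 3*J) = 7 - J**2 - 3*J)
X(O, V) = -5/3 + 2*V (X(O, V) = -(-6*V + 5)/3 = -(5 - 6*V)/3 = -5/3 + 2*V)
C(x) = 9 (C(x) = 3**2 = 9)
C(X(-4, Y(3))) - 1*1738 = 9 - 1*1738 = 9 - 1738 = -1729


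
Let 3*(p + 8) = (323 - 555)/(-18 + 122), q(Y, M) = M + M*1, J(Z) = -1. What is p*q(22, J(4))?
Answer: 682/39 ≈ 17.487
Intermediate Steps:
q(Y, M) = 2*M (q(Y, M) = M + M = 2*M)
p = -341/39 (p = -8 + ((323 - 555)/(-18 + 122))/3 = -8 + (-232/104)/3 = -8 + (-232*1/104)/3 = -8 + (1/3)*(-29/13) = -8 - 29/39 = -341/39 ≈ -8.7436)
p*q(22, J(4)) = -682*(-1)/39 = -341/39*(-2) = 682/39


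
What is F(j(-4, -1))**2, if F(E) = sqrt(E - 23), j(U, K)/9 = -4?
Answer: -59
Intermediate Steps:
j(U, K) = -36 (j(U, K) = 9*(-4) = -36)
F(E) = sqrt(-23 + E)
F(j(-4, -1))**2 = (sqrt(-23 - 36))**2 = (sqrt(-59))**2 = (I*sqrt(59))**2 = -59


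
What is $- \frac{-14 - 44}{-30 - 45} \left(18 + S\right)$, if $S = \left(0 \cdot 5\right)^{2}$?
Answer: $- \frac{348}{25} \approx -13.92$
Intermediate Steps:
$S = 0$ ($S = 0^{2} = 0$)
$- \frac{-14 - 44}{-30 - 45} \left(18 + S\right) = - \frac{-14 - 44}{-30 - 45} \left(18 + 0\right) = - - \frac{58}{-75} \cdot 18 = - \left(-58\right) \left(- \frac{1}{75}\right) 18 = - \frac{58 \cdot 18}{75} = \left(-1\right) \frac{348}{25} = - \frac{348}{25}$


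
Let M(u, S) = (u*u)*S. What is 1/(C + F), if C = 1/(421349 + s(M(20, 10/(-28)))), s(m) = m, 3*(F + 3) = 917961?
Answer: 2948443/902176382919 ≈ 3.2681e-6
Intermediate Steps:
F = 305984 (F = -3 + (⅓)*917961 = -3 + 305987 = 305984)
M(u, S) = S*u² (M(u, S) = u²*S = S*u²)
C = 7/2948443 (C = 1/(421349 + (10/(-28))*20²) = 1/(421349 + (10*(-1/28))*400) = 1/(421349 - 5/14*400) = 1/(421349 - 1000/7) = 1/(2948443/7) = 7/2948443 ≈ 2.3741e-6)
1/(C + F) = 1/(7/2948443 + 305984) = 1/(902176382919/2948443) = 2948443/902176382919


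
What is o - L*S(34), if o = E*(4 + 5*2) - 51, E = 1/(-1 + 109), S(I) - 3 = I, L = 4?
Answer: -10739/54 ≈ -198.87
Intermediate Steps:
S(I) = 3 + I
E = 1/108 ≈ 0.0092593
o = -2747/54 (o = (4 + 5*2)/108 - 51 = (4 + 10)/108 - 51 = (1/108)*14 - 51 = 7/54 - 51 = -2747/54 ≈ -50.870)
o - L*S(34) = -2747/54 - 4*(3 + 34) = -2747/54 - 4*37 = -2747/54 - 1*148 = -2747/54 - 148 = -10739/54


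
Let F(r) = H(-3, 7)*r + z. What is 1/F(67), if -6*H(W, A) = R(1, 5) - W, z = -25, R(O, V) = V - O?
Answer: -6/619 ≈ -0.0096931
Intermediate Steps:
H(W, A) = -2/3 + W/6 (H(W, A) = -((5 - 1*1) - W)/6 = -((5 - 1) - W)/6 = -(4 - W)/6 = -2/3 + W/6)
F(r) = -25 - 7*r/6 (F(r) = (-2/3 + (1/6)*(-3))*r - 25 = (-2/3 - 1/2)*r - 25 = -7*r/6 - 25 = -25 - 7*r/6)
1/F(67) = 1/(-25 - 7/6*67) = 1/(-25 - 469/6) = 1/(-619/6) = -6/619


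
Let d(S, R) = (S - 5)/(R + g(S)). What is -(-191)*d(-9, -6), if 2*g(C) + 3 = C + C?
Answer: 5348/33 ≈ 162.06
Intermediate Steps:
g(C) = -3/2 + C (g(C) = -3/2 + (C + C)/2 = -3/2 + (2*C)/2 = -3/2 + C)
d(S, R) = (-5 + S)/(-3/2 + R + S) (d(S, R) = (S - 5)/(R + (-3/2 + S)) = (-5 + S)/(-3/2 + R + S))
-(-191)*d(-9, -6) = -(-191)*2*(-5 - 9)/(-3 + 2*(-6) + 2*(-9)) = -(-191)*2*(-14)/(-3 - 12 - 18) = -(-191)*2*(-14)/(-33) = -(-191)*2*(-1/33)*(-14) = -(-191)*28/33 = -1*(-5348/33) = 5348/33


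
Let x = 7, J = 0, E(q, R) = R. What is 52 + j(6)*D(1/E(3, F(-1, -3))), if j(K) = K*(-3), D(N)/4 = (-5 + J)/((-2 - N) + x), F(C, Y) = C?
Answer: 112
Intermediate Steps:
D(N) = -20/(5 - N) (D(N) = 4*((-5 + 0)/((-2 - N) + 7)) = 4*(-5/(5 - N)) = -20/(5 - N))
j(K) = -3*K
52 + j(6)*D(1/E(3, F(-1, -3))) = 52 + (-3*6)*(20/(-5 + 1/(-1))) = 52 - 360/(-5 - 1) = 52 - 360/(-6) = 52 - 360*(-1)/6 = 52 - 18*(-10/3) = 52 + 60 = 112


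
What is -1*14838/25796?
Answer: -7419/12898 ≈ -0.57521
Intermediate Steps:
-1*14838/25796 = -14838*1/25796 = -7419/12898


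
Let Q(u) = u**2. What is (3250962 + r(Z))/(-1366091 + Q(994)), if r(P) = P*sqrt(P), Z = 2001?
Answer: -3250962/378055 - 2001*sqrt(2001)/378055 ≈ -8.8359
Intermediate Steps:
r(P) = P**(3/2)
(3250962 + r(Z))/(-1366091 + Q(994)) = (3250962 + 2001**(3/2))/(-1366091 + 994**2) = (3250962 + 2001*sqrt(2001))/(-1366091 + 988036) = (3250962 + 2001*sqrt(2001))/(-378055) = (3250962 + 2001*sqrt(2001))*(-1/378055) = -3250962/378055 - 2001*sqrt(2001)/378055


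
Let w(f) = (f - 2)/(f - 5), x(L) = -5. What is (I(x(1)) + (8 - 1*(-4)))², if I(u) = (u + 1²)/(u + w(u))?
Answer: 309136/1849 ≈ 167.19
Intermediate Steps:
w(f) = (-2 + f)/(-5 + f)
I(u) = (1 + u)/(u + (-2 + u)/(-5 + u)) (I(u) = (u + 1²)/(u + (-2 + u)/(-5 + u)) = (u + 1)/(u + (-2 + u)/(-5 + u)) = (1 + u)/(u + (-2 + u)/(-5 + u)))
(I(x(1)) + (8 - 1*(-4)))² = ((1 - 5)*(-5 - 5)/(-2 - 5 - 5*(-5 - 5)) + (8 - 1*(-4)))² = (-4*(-10)/(-2 - 5 - 5*(-10)) + (8 + 4))² = (-4*(-10)/(-2 - 5 + 50) + 12)² = (-4*(-10)/43 + 12)² = ((1/43)*(-4)*(-10) + 12)² = (40/43 + 12)² = (556/43)² = 309136/1849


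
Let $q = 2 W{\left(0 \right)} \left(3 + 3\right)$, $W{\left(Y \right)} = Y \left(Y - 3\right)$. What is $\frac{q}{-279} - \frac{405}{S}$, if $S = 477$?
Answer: $- \frac{45}{53} \approx -0.84906$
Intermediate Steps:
$W{\left(Y \right)} = Y \left(-3 + Y\right)$
$q = 0$ ($q = 2 \cdot 0 \left(-3 + 0\right) \left(3 + 3\right) = 2 \cdot 0 \left(-3\right) 6 = 2 \cdot 0 \cdot 6 = 0 \cdot 6 = 0$)
$\frac{q}{-279} - \frac{405}{S} = \frac{0}{-279} - \frac{405}{477} = 0 \left(- \frac{1}{279}\right) - \frac{45}{53} = 0 - \frac{45}{53} = - \frac{45}{53}$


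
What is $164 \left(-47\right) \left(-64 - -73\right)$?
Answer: $-69372$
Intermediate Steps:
$164 \left(-47\right) \left(-64 - -73\right) = - 7708 \left(-64 + 73\right) = \left(-7708\right) 9 = -69372$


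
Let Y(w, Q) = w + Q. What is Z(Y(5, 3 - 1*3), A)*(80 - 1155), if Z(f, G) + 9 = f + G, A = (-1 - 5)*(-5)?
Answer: -27950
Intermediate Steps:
A = 30 (A = -6*(-5) = 30)
Y(w, Q) = Q + w
Z(f, G) = -9 + G + f (Z(f, G) = -9 + (f + G) = -9 + (G + f) = -9 + G + f)
Z(Y(5, 3 - 1*3), A)*(80 - 1155) = (-9 + 30 + ((3 - 1*3) + 5))*(80 - 1155) = (-9 + 30 + ((3 - 3) + 5))*(-1075) = (-9 + 30 + (0 + 5))*(-1075) = (-9 + 30 + 5)*(-1075) = 26*(-1075) = -27950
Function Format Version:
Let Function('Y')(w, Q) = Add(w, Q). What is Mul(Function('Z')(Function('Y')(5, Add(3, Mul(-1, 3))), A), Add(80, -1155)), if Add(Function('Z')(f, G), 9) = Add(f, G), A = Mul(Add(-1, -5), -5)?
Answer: -27950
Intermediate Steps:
A = 30 (A = Mul(-6, -5) = 30)
Function('Y')(w, Q) = Add(Q, w)
Function('Z')(f, G) = Add(-9, G, f) (Function('Z')(f, G) = Add(-9, Add(f, G)) = Add(-9, Add(G, f)) = Add(-9, G, f))
Mul(Function('Z')(Function('Y')(5, Add(3, Mul(-1, 3))), A), Add(80, -1155)) = Mul(Add(-9, 30, Add(Add(3, Mul(-1, 3)), 5)), Add(80, -1155)) = Mul(Add(-9, 30, Add(Add(3, -3), 5)), -1075) = Mul(Add(-9, 30, Add(0, 5)), -1075) = Mul(Add(-9, 30, 5), -1075) = Mul(26, -1075) = -27950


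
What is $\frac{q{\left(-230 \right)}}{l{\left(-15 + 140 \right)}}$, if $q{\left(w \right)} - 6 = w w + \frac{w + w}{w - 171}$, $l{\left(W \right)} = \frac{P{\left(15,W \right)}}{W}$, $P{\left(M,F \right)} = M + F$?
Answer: $\frac{265197075}{5614} \approx 47239.0$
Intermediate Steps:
$P{\left(M,F \right)} = F + M$
$l{\left(W \right)} = \frac{15 + W}{W}$ ($l{\left(W \right)} = \frac{W + 15}{W} = \frac{15 + W}{W}$)
$q{\left(w \right)} = 6 + w^{2} + \frac{2 w}{-171 + w}$ ($q{\left(w \right)} = 6 + \left(w w + \frac{w + w}{w - 171}\right) = 6 + \left(w^{2} + \frac{2 w}{-171 + w}\right) = 6 + w^{2} + \frac{2 w}{-171 + w}$)
$\frac{q{\left(-230 \right)}}{l{\left(-15 + 140 \right)}} = \frac{\frac{1}{-171 - 230} \left(-1026 + \left(-230\right)^{3} - 171 \left(-230\right)^{2} + 8 \left(-230\right)\right)}{\frac{1}{-15 + 140} \left(15 + \left(-15 + 140\right)\right)} = \frac{\frac{1}{-401} \left(-1026 - 12167000 - 9045900 - 1840\right)}{\frac{1}{125} \left(15 + 125\right)} = \frac{\left(- \frac{1}{401}\right) \left(-1026 - 12167000 - 9045900 - 1840\right)}{\frac{1}{125} \cdot 140} = \frac{\left(- \frac{1}{401}\right) \left(-21215766\right)}{\frac{28}{25}} = \frac{21215766}{401} \cdot \frac{25}{28} = \frac{265197075}{5614}$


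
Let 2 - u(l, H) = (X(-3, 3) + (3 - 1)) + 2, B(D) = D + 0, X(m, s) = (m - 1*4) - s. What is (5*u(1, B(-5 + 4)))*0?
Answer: 0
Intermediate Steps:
X(m, s) = -4 + m - s (X(m, s) = (m - 4) - s = (-4 + m) - s = -4 + m - s)
B(D) = D
u(l, H) = 8 (u(l, H) = 2 - (((-4 - 3 - 1*3) + (3 - 1)) + 2) = 2 - (((-4 - 3 - 3) + 2) + 2) = 2 - ((-10 + 2) + 2) = 2 - (-8 + 2) = 2 - 1*(-6) = 2 + 6 = 8)
(5*u(1, B(-5 + 4)))*0 = (5*8)*0 = 40*0 = 0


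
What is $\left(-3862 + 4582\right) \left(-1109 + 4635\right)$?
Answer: $2538720$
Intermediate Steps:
$\left(-3862 + 4582\right) \left(-1109 + 4635\right) = 720 \cdot 3526 = 2538720$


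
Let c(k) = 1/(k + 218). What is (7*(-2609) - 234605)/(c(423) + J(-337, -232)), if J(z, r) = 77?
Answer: -81044194/24679 ≈ -3283.9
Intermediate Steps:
c(k) = 1/(218 + k)
(7*(-2609) - 234605)/(c(423) + J(-337, -232)) = (7*(-2609) - 234605)/(1/(218 + 423) + 77) = (-18263 - 234605)/(1/641 + 77) = -252868/(1/641 + 77) = -252868/49358/641 = -252868*641/49358 = -81044194/24679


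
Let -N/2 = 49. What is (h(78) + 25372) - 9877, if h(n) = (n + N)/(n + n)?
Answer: 604300/39 ≈ 15495.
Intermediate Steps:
N = -98 (N = -2*49 = -98)
h(n) = (-98 + n)/(2*n) (h(n) = (n - 98)/(n + n) = (-98 + n)/((2*n)) = (-98 + n)*(1/(2*n)) = (-98 + n)/(2*n))
(h(78) + 25372) - 9877 = ((1/2)*(-98 + 78)/78 + 25372) - 9877 = ((1/2)*(1/78)*(-20) + 25372) - 9877 = (-5/39 + 25372) - 9877 = 989503/39 - 9877 = 604300/39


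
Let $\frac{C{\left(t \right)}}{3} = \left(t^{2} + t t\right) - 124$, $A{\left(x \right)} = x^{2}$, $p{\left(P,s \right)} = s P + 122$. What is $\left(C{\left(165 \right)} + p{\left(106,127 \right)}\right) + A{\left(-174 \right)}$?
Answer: $206838$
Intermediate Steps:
$p{\left(P,s \right)} = 122 + P s$ ($p{\left(P,s \right)} = P s + 122 = 122 + P s$)
$C{\left(t \right)} = -372 + 6 t^{2}$ ($C{\left(t \right)} = 3 \left(\left(t^{2} + t t\right) - 124\right) = 3 \left(\left(t^{2} + t^{2}\right) - 124\right) = 3 \left(2 t^{2} - 124\right) = 3 \left(-124 + 2 t^{2}\right) = -372 + 6 t^{2}$)
$\left(C{\left(165 \right)} + p{\left(106,127 \right)}\right) + A{\left(-174 \right)} = \left(\left(-372 + 6 \cdot 165^{2}\right) + \left(122 + 106 \cdot 127\right)\right) + \left(-174\right)^{2} = \left(\left(-372 + 6 \cdot 27225\right) + \left(122 + 13462\right)\right) + 30276 = \left(\left(-372 + 163350\right) + 13584\right) + 30276 = \left(162978 + 13584\right) + 30276 = 176562 + 30276 = 206838$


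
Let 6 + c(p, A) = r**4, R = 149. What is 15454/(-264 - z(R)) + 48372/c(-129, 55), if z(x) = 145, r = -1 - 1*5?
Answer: -25252/87935 ≈ -0.28717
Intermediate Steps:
r = -6 (r = -1 - 5 = -6)
c(p, A) = 1290 (c(p, A) = -6 + (-6)**4 = -6 + 1296 = 1290)
15454/(-264 - z(R)) + 48372/c(-129, 55) = 15454/(-264 - 1*145) + 48372/1290 = 15454/(-264 - 145) + 48372*(1/1290) = 15454/(-409) + 8062/215 = 15454*(-1/409) + 8062/215 = -15454/409 + 8062/215 = -25252/87935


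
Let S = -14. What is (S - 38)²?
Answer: 2704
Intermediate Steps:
(S - 38)² = (-14 - 38)² = (-52)² = 2704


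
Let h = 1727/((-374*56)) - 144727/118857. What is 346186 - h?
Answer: 78343476602165/226303728 ≈ 3.4619e+5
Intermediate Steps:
h = -294220757/226303728 (h = 1727/(-20944) - 144727*1/118857 = 1727*(-1/20944) - 144727/118857 = -157/1904 - 144727/118857 = -294220757/226303728 ≈ -1.3001)
346186 - h = 346186 - 1*(-294220757/226303728) = 346186 + 294220757/226303728 = 78343476602165/226303728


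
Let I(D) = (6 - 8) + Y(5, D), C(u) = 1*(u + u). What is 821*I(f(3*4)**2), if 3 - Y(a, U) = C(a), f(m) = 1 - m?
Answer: -7389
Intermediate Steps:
C(u) = 2*u (C(u) = 1*(2*u) = 2*u)
Y(a, U) = 3 - 2*a
I(D) = -9 (I(D) = (6 - 8) + (3 - 2*5) = -2 + (3 - 10) = -2 - 7 = -9)
821*I(f(3*4)**2) = 821*(-9) = -7389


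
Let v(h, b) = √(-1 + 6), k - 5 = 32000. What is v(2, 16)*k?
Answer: 32005*√5 ≈ 71565.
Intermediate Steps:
k = 32005 (k = 5 + 32000 = 32005)
v(h, b) = √5
v(2, 16)*k = √5*32005 = 32005*√5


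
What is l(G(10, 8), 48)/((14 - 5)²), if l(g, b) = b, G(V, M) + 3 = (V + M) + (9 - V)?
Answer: 16/27 ≈ 0.59259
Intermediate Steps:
G(V, M) = 6 + M (G(V, M) = -3 + ((V + M) + (9 - V)) = -3 + ((M + V) + (9 - V)) = -3 + (9 + M) = 6 + M)
l(G(10, 8), 48)/((14 - 5)²) = 48/((14 - 5)²) = 48/(9²) = 48/81 = 48*(1/81) = 16/27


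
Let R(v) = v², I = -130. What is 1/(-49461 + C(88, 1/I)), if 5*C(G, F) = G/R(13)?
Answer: -845/41794457 ≈ -2.0218e-5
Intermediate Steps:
C(G, F) = G/845 (C(G, F) = (G/(13²))/5 = (G/169)/5 = G/845)
1/(-49461 + C(88, 1/I)) = 1/(-49461 + (1/845)*88) = 1/(-49461 + 88/845) = 1/(-41794457/845) = -845/41794457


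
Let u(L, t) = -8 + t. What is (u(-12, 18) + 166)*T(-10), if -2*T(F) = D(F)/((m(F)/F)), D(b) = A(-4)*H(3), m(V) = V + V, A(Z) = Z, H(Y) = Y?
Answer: 528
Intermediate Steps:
m(V) = 2*V
D(b) = -12 (D(b) = -4*3 = -12)
T(F) = 3 (T(F) = -(-6)/((2*F)/F) = -(-6)/2 = -½*(-6) = 3)
(u(-12, 18) + 166)*T(-10) = ((-8 + 18) + 166)*3 = (10 + 166)*3 = 176*3 = 528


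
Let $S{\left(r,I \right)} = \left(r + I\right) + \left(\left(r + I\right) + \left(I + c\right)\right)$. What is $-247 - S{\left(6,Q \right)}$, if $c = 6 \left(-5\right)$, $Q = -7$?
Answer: $-208$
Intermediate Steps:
$c = -30$
$S{\left(r,I \right)} = -30 + 2 r + 3 I$ ($S{\left(r,I \right)} = \left(r + I\right) + \left(\left(r + I\right) + \left(I - 30\right)\right) = \left(I + r\right) + \left(\left(I + r\right) + \left(-30 + I\right)\right) = \left(I + r\right) + \left(-30 + r + 2 I\right) = -30 + 2 r + 3 I$)
$-247 - S{\left(6,Q \right)} = -247 - \left(-30 + 2 \cdot 6 + 3 \left(-7\right)\right) = -247 - \left(-30 + 12 - 21\right) = -247 - -39 = -247 + 39 = -208$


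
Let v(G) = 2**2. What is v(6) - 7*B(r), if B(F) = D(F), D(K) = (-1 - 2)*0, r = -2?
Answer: 4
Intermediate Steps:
D(K) = 0 (D(K) = -3*0 = 0)
B(F) = 0
v(G) = 4
v(6) - 7*B(r) = 4 - 7*0 = 4 + 0 = 4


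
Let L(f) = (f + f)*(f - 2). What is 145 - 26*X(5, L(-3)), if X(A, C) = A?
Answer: 15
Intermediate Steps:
L(f) = 2*f*(-2 + f) (L(f) = (2*f)*(-2 + f) = 2*f*(-2 + f))
145 - 26*X(5, L(-3)) = 145 - 26*5 = 145 - 130 = 15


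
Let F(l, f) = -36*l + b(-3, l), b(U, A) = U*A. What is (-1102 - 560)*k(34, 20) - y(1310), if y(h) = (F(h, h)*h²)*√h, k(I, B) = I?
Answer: -56508 + 87675549000*√1310 ≈ 3.1733e+12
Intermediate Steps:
b(U, A) = A*U
F(l, f) = -39*l (F(l, f) = -36*l + l*(-3) = -36*l - 3*l = -39*l)
y(h) = -39*h^(7/2) (y(h) = ((-39*h)*h²)*√h = (-39*h³)*√h = -39*h^(7/2))
(-1102 - 560)*k(34, 20) - y(1310) = (-1102 - 560)*34 - (-39)*1310^(7/2) = -1662*34 - (-39)*2248091000*√1310 = -56508 - (-87675549000)*√1310 = -56508 + 87675549000*√1310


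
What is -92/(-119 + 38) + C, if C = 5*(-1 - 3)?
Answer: -1528/81 ≈ -18.864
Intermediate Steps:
C = -20 (C = 5*(-4) = -20)
-92/(-119 + 38) + C = -92/(-119 + 38) - 20 = -92/(-81) - 20 = -92*(-1/81) - 20 = 92/81 - 20 = -1528/81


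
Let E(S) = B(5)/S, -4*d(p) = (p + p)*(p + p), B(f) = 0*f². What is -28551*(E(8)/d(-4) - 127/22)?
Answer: 3625977/22 ≈ 1.6482e+5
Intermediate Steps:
B(f) = 0
d(p) = -p² (d(p) = -(p + p)*(p + p)/4 = -2*p*2*p/4 = -p²)
E(S) = 0 (E(S) = 0/S = 0)
-28551*(E(8)/d(-4) - 127/22) = -28551*(0/((-1*(-4)²)) - 127/22) = -28551*(0/((-1*16)) - 127*1/22) = -28551*(0/(-16) - 127/22) = -28551*(0*(-1/16) - 127/22) = -28551*(0 - 127/22) = -28551*(-127/22) = 3625977/22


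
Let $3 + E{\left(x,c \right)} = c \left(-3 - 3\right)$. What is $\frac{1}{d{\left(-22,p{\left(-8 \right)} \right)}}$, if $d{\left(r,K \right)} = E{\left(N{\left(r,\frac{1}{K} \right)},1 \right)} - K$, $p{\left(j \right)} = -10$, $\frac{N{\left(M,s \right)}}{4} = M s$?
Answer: $1$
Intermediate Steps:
$N{\left(M,s \right)} = 4 M s$
$E{\left(x,c \right)} = -3 - 6 c$ ($E{\left(x,c \right)} = -3 + c \left(-3 - 3\right) = -3 + c \left(-6\right) = -3 - 6 c$)
$d{\left(r,K \right)} = -9 - K$ ($d{\left(r,K \right)} = \left(-3 - 6\right) - K = -9 - K$)
$\frac{1}{d{\left(-22,p{\left(-8 \right)} \right)}} = \frac{1}{-9 - -10} = \frac{1}{-9 + 10} = 1^{-1} = 1$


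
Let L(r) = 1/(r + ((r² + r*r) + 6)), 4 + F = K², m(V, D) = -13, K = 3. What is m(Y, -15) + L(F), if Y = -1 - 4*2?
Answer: -792/61 ≈ -12.984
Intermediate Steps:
Y = -9 (Y = -1 - 8 = -9)
F = 5 (F = -4 + 3² = -4 + 9 = 5)
L(r) = 1/(6 + r + 2*r²) (L(r) = 1/(r + ((r² + r²) + 6)) = 1/(r + (2*r² + 6)) = 1/(r + (6 + 2*r²)) = 1/(6 + r + 2*r²))
m(Y, -15) + L(F) = -13 + 1/(6 + 5 + 2*5²) = -13 + 1/(6 + 5 + 2*25) = -13 + 1/(6 + 5 + 50) = -13 + 1/61 = -792/61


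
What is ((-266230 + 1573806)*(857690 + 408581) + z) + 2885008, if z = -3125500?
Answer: 1655745328604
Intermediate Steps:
((-266230 + 1573806)*(857690 + 408581) + z) + 2885008 = ((-266230 + 1573806)*(857690 + 408581) - 3125500) + 2885008 = (1307576*1266271 - 3125500) + 2885008 = (1655745569096 - 3125500) + 2885008 = 1655742443596 + 2885008 = 1655745328604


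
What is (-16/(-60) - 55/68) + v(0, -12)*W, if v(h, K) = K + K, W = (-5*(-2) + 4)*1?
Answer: -343273/1020 ≈ -336.54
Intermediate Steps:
W = 14 (W = (10 + 4)*1 = 14*1 = 14)
v(h, K) = 2*K
(-16/(-60) - 55/68) + v(0, -12)*W = (-16/(-60) - 55/68) + (2*(-12))*14 = (-16*(-1/60) - 55*1/68) - 24*14 = (4/15 - 55/68) - 336 = -553/1020 - 336 = -343273/1020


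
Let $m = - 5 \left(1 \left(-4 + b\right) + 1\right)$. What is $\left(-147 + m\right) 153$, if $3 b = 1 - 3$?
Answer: $-19686$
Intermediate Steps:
$b = - \frac{2}{3}$ ($b = \frac{1 - 3}{3} = \frac{1}{3} \left(-2\right) = - \frac{2}{3} \approx -0.66667$)
$m = \frac{55}{3}$ ($m = - 5 \left(1 \left(-4 - \frac{2}{3}\right) + 1\right) = - 5 \left(1 \left(- \frac{14}{3}\right) + 1\right) = - 5 \left(- \frac{14}{3} + 1\right) = \left(-5\right) \left(- \frac{11}{3}\right) = \frac{55}{3} \approx 18.333$)
$\left(-147 + m\right) 153 = \left(-147 + \frac{55}{3}\right) 153 = \left(- \frac{386}{3}\right) 153 = -19686$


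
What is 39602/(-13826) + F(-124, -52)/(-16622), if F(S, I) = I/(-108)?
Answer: -8886659863/3102512922 ≈ -2.8643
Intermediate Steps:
F(S, I) = -I/108 (F(S, I) = I*(-1/108) = -I/108)
39602/(-13826) + F(-124, -52)/(-16622) = 39602/(-13826) - 1/108*(-52)/(-16622) = 39602*(-1/13826) + (13/27)*(-1/16622) = -19801/6913 - 13/448794 = -8886659863/3102512922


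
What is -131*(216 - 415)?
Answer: 26069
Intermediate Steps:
-131*(216 - 415) = -131*(-199) = 26069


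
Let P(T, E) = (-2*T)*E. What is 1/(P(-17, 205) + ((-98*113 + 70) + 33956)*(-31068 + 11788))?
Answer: -1/442507590 ≈ -2.2598e-9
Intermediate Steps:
P(T, E) = -2*E*T
1/(P(-17, 205) + ((-98*113 + 70) + 33956)*(-31068 + 11788)) = 1/(-2*205*(-17) + ((-98*113 + 70) + 33956)*(-31068 + 11788)) = 1/(6970 + ((-11074 + 70) + 33956)*(-19280)) = 1/(6970 + (-11004 + 33956)*(-19280)) = 1/(6970 + 22952*(-19280)) = 1/(6970 - 442514560) = 1/(-442507590) = -1/442507590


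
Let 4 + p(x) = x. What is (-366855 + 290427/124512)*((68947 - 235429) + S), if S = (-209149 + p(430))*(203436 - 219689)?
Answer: -51649267383656897507/41504 ≈ -1.2444e+15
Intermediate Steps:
p(x) = -4 + x
S = 3392374919 (S = (-209149 + (-4 + 430))*(203436 - 219689) = (-209149 + 426)*(-16253) = -208723*(-16253) = 3392374919)
(-366855 + 290427/124512)*((68947 - 235429) + S) = (-366855 + 290427/124512)*((68947 - 235429) + 3392374919) = (-366855 + 290427*(1/124512))*(-166482 + 3392374919) = (-366855 + 96809/41504)*3392208437 = -15225853111/41504*3392208437 = -51649267383656897507/41504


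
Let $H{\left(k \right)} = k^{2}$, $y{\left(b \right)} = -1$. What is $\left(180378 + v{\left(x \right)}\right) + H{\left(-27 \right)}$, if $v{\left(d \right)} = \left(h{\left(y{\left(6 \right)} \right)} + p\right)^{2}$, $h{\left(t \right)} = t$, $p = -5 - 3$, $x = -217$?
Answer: $181188$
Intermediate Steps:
$p = -8$ ($p = -5 - 3 = -8$)
$v{\left(d \right)} = 81$ ($v{\left(d \right)} = \left(-1 - 8\right)^{2} = \left(-9\right)^{2} = 81$)
$\left(180378 + v{\left(x \right)}\right) + H{\left(-27 \right)} = \left(180378 + 81\right) + \left(-27\right)^{2} = 180459 + 729 = 181188$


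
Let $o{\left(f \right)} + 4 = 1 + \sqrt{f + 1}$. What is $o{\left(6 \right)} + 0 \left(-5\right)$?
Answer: $-3 + \sqrt{7} \approx -0.35425$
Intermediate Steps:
$o{\left(f \right)} = -3 + \sqrt{1 + f}$ ($o{\left(f \right)} = -4 + \left(1 + \sqrt{f + 1}\right) = -4 + \left(1 + \sqrt{1 + f}\right) = -3 + \sqrt{1 + f}$)
$o{\left(6 \right)} + 0 \left(-5\right) = \left(-3 + \sqrt{1 + 6}\right) + 0 \left(-5\right) = \left(-3 + \sqrt{7}\right) + 0 = -3 + \sqrt{7}$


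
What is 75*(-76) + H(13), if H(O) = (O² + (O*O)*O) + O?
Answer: -3321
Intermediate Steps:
H(O) = O + O² + O³ (H(O) = (O² + O²*O) + O = (O² + O³) + O = O + O² + O³)
75*(-76) + H(13) = 75*(-76) + 13*(1 + 13 + 13²) = -5700 + 13*(1 + 13 + 169) = -5700 + 13*183 = -5700 + 2379 = -3321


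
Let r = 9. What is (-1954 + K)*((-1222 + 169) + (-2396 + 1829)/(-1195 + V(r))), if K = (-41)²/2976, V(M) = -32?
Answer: 104275368351/50716 ≈ 2.0561e+6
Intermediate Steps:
K = 1681/2976 (K = 1681*(1/2976) = 1681/2976 ≈ 0.56485)
(-1954 + K)*((-1222 + 169) + (-2396 + 1829)/(-1195 + V(r))) = (-1954 + 1681/2976)*((-1222 + 169) + (-2396 + 1829)/(-1195 - 32)) = -5813423*(-1053 - 567/(-1227))/2976 = -5813423*(-1053 - 567*(-1/1227))/2976 = -5813423*(-1053 + 189/409)/2976 = -5813423/2976*(-430488/409) = 104275368351/50716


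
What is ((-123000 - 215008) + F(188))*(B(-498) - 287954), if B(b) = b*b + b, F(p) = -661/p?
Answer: 642578820480/47 ≈ 1.3672e+10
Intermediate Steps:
B(b) = b + b**2 (B(b) = b**2 + b = b + b**2)
((-123000 - 215008) + F(188))*(B(-498) - 287954) = ((-123000 - 215008) - 661/188)*(-498*(1 - 498) - 287954) = (-338008 - 661*1/188)*(-498*(-497) - 287954) = (-338008 - 661/188)*(247506 - 287954) = -63546165/188*(-40448) = 642578820480/47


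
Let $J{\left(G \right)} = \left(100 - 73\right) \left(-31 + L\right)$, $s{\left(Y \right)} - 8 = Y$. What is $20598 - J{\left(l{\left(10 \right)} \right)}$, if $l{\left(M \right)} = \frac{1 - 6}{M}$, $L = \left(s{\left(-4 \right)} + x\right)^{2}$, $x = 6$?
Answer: $18735$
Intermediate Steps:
$s{\left(Y \right)} = 8 + Y$
$L = 100$ ($L = \left(\left(8 - 4\right) + 6\right)^{2} = \left(4 + 6\right)^{2} = 10^{2} = 100$)
$l{\left(M \right)} = - \frac{5}{M}$ ($l{\left(M \right)} = \frac{1 - 6}{M} = - \frac{5}{M}$)
$J{\left(G \right)} = 1863$ ($J{\left(G \right)} = \left(100 - 73\right) \left(-31 + 100\right) = 27 \cdot 69 = 1863$)
$20598 - J{\left(l{\left(10 \right)} \right)} = 20598 - 1863 = 18735$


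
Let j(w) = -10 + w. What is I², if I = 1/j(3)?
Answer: 1/49 ≈ 0.020408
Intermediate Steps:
I = -⅐ (I = 1/(-10 + 3) = 1/(-7) = -⅐ ≈ -0.14286)
I² = (-⅐)² = 1/49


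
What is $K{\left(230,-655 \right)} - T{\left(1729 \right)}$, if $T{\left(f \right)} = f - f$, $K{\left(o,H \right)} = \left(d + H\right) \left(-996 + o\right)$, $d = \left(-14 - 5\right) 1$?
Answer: $516284$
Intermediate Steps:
$d = -19$ ($d = \left(-19\right) 1 = -19$)
$K{\left(o,H \right)} = \left(-996 + o\right) \left(-19 + H\right)$ ($K{\left(o,H \right)} = \left(-19 + H\right) \left(-996 + o\right) = \left(-996 + o\right) \left(-19 + H\right)$)
$T{\left(f \right)} = 0$
$K{\left(230,-655 \right)} - T{\left(1729 \right)} = \left(18924 - -652380 - 4370 - 150650\right) - 0 = \left(18924 + 652380 - 4370 - 150650\right) + 0 = 516284 + 0 = 516284$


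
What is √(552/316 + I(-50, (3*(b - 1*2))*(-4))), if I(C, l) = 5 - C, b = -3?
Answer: √354157/79 ≈ 7.5331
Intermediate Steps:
√(552/316 + I(-50, (3*(b - 1*2))*(-4))) = √(552/316 + (5 - 1*(-50))) = √(552*(1/316) + (5 + 50)) = √(138/79 + 55) = √(4483/79) = √354157/79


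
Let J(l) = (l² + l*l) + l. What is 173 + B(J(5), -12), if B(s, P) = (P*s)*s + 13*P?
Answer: -36283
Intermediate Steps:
J(l) = l + 2*l² (J(l) = (l² + l²) + l = 2*l² + l = l + 2*l²)
B(s, P) = 13*P + P*s² (B(s, P) = P*s² + 13*P = 13*P + P*s²)
173 + B(J(5), -12) = 173 - 12*(13 + (5*(1 + 2*5))²) = 173 - 12*(13 + (5*(1 + 10))²) = 173 - 12*(13 + (5*11)²) = 173 - 12*(13 + 55²) = 173 - 12*(13 + 3025) = 173 - 12*3038 = 173 - 36456 = -36283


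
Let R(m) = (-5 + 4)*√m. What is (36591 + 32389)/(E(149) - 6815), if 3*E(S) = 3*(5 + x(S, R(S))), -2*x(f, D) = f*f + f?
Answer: -13796/3597 ≈ -3.8354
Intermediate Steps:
R(m) = -√m
x(f, D) = -f/2 - f²/2 (x(f, D) = -(f*f + f)/2 = -(f² + f)/2 = -(f + f²)/2 = -f/2 - f²/2)
E(S) = 5 - S*(1 + S)/2 (E(S) = (3*(5 - S*(1 + S)/2))/3 = (15 - 3*S*(1 + S)/2)/3 = 5 - S*(1 + S)/2)
(36591 + 32389)/(E(149) - 6815) = (36591 + 32389)/((5 - ½*149*(1 + 149)) - 6815) = 68980/((5 - ½*149*150) - 6815) = 68980/((5 - 11175) - 6815) = 68980/(-11170 - 6815) = 68980/(-17985) = 68980*(-1/17985) = -13796/3597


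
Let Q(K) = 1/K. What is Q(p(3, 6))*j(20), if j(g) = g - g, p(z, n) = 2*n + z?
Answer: 0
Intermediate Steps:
p(z, n) = z + 2*n
j(g) = 0
Q(p(3, 6))*j(20) = 0/(3 + 2*6) = 0/(3 + 12) = 0/15 = (1/15)*0 = 0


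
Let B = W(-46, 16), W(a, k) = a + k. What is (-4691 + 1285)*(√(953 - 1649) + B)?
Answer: 102180 - 6812*I*√174 ≈ 1.0218e+5 - 89857.0*I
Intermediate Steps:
B = -30 (B = -46 + 16 = -30)
(-4691 + 1285)*(√(953 - 1649) + B) = (-4691 + 1285)*(√(953 - 1649) - 30) = -3406*(√(-696) - 30) = -3406*(2*I*√174 - 30) = -3406*(-30 + 2*I*√174) = 102180 - 6812*I*√174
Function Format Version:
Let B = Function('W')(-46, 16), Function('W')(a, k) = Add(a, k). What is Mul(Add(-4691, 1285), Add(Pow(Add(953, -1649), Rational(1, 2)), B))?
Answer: Add(102180, Mul(-6812, I, Pow(174, Rational(1, 2)))) ≈ Add(1.0218e+5, Mul(-89857., I))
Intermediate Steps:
B = -30 (B = Add(-46, 16) = -30)
Mul(Add(-4691, 1285), Add(Pow(Add(953, -1649), Rational(1, 2)), B)) = Mul(Add(-4691, 1285), Add(Pow(Add(953, -1649), Rational(1, 2)), -30)) = Mul(-3406, Add(Pow(-696, Rational(1, 2)), -30)) = Mul(-3406, Add(Mul(2, I, Pow(174, Rational(1, 2))), -30)) = Mul(-3406, Add(-30, Mul(2, I, Pow(174, Rational(1, 2))))) = Add(102180, Mul(-6812, I, Pow(174, Rational(1, 2))))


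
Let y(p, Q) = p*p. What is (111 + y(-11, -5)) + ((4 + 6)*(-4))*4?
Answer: 72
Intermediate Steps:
y(p, Q) = p**2
(111 + y(-11, -5)) + ((4 + 6)*(-4))*4 = (111 + (-11)**2) + ((4 + 6)*(-4))*4 = (111 + 121) + (10*(-4))*4 = 232 - 40*4 = 232 - 160 = 72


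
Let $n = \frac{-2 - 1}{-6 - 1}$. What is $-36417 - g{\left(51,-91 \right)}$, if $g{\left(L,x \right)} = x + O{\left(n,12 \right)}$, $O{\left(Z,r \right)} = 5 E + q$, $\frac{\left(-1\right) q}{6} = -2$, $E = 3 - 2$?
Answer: $-36343$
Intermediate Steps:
$E = 1$ ($E = 3 - 2 = 1$)
$q = 12$ ($q = \left(-6\right) \left(-2\right) = 12$)
$n = \frac{3}{7}$ ($n = - \frac{3}{-7} = \left(-3\right) \left(- \frac{1}{7}\right) = \frac{3}{7} \approx 0.42857$)
$O{\left(Z,r \right)} = 17$ ($O{\left(Z,r \right)} = 5 \cdot 1 + 12 = 5 + 12 = 17$)
$g{\left(L,x \right)} = 17 + x$ ($g{\left(L,x \right)} = x + 17 = 17 + x$)
$-36417 - g{\left(51,-91 \right)} = -36417 - \left(17 - 91\right) = -36417 - -74 = -36417 + 74 = -36343$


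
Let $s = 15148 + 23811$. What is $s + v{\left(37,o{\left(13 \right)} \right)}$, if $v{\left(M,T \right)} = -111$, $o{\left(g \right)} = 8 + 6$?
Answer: $38848$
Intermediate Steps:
$o{\left(g \right)} = 14$
$s = 38959$
$s + v{\left(37,o{\left(13 \right)} \right)} = 38959 - 111 = 38848$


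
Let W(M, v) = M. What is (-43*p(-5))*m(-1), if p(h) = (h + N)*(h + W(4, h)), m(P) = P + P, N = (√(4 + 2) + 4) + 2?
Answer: -86 - 86*√6 ≈ -296.66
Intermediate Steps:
N = 6 + √6 (N = (√6 + 4) + 2 = (4 + √6) + 2 = 6 + √6 ≈ 8.4495)
m(P) = 2*P
p(h) = (4 + h)*(6 + h + √6) (p(h) = (h + (6 + √6))*(h + 4) = (6 + h + √6)*(4 + h) = (4 + h)*(6 + h + √6))
(-43*p(-5))*m(-1) = (-43*(24 + (-5)² + 4*√6 + 10*(-5) - 5*√6))*(2*(-1)) = -43*(24 + 25 + 4*√6 - 50 - 5*√6)*(-2) = -43*(-1 - √6)*(-2) = (43 + 43*√6)*(-2) = -86 - 86*√6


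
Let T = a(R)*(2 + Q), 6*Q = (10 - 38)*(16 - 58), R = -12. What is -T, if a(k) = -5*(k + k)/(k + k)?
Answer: 990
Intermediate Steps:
Q = 196 (Q = ((10 - 38)*(16 - 58))/6 = (-28*(-42))/6 = (1/6)*1176 = 196)
a(k) = -5 (a(k) = -5*2*k/(2*k) = -5*2*k*1/(2*k) = -5*1 = -5)
T = -990 (T = -5*(2 + 196) = -5*198 = -990)
-T = -1*(-990) = 990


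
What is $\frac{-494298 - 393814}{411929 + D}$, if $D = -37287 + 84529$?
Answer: $- \frac{888112}{459171} \approx -1.9342$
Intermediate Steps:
$D = 47242$
$\frac{-494298 - 393814}{411929 + D} = \frac{-494298 - 393814}{411929 + 47242} = - \frac{888112}{459171}$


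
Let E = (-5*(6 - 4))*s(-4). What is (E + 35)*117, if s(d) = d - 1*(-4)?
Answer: 4095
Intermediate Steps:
s(d) = 4 + d (s(d) = d + 4 = 4 + d)
E = 0 (E = (-5*(6 - 4))*(4 - 4) = -5*2*0 = -10*0 = 0)
(E + 35)*117 = (0 + 35)*117 = 35*117 = 4095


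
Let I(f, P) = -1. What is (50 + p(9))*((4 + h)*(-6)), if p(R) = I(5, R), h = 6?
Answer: -2940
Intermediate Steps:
p(R) = -1
(50 + p(9))*((4 + h)*(-6)) = (50 - 1)*((4 + 6)*(-6)) = 49*(10*(-6)) = 49*(-60) = -2940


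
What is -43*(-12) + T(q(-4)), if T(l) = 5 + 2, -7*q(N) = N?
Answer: 523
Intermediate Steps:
q(N) = -N/7
T(l) = 7
-43*(-12) + T(q(-4)) = -43*(-12) + 7 = 516 + 7 = 523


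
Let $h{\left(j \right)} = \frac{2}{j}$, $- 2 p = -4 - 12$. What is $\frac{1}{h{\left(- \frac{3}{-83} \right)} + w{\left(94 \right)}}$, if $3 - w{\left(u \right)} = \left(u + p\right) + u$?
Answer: $- \frac{3}{413} \approx -0.0072639$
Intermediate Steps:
$p = 8$ ($p = - \frac{-4 - 12}{2} = \left(- \frac{1}{2}\right) \left(-16\right) = 8$)
$w{\left(u \right)} = -5 - 2 u$ ($w{\left(u \right)} = 3 - \left(\left(u + 8\right) + u\right) = 3 - \left(\left(8 + u\right) + u\right) = 3 - \left(8 + 2 u\right) = -5 - 2 u$)
$\frac{1}{h{\left(- \frac{3}{-83} \right)} + w{\left(94 \right)}} = \frac{1}{\frac{2}{\left(-3\right) \frac{1}{-83}} - 193} = \frac{1}{\frac{2}{\left(-3\right) \left(- \frac{1}{83}\right)} - 193} = \frac{1}{\frac{2}{\frac{3}{83}} - 193} = \frac{1}{2 \cdot \frac{83}{3} - 193} = \frac{1}{\frac{166}{3} - 193} = \frac{1}{- \frac{413}{3}} = - \frac{3}{413}$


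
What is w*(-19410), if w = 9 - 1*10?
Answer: 19410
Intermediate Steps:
w = -1 (w = 9 - 10 = -1)
w*(-19410) = -1*(-19410) = 19410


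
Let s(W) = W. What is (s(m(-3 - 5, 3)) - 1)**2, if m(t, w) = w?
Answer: 4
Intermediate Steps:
(s(m(-3 - 5, 3)) - 1)**2 = (3 - 1)**2 = 2**2 = 4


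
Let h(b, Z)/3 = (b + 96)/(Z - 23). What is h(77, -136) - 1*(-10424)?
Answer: 552299/53 ≈ 10421.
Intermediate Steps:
h(b, Z) = 3*(96 + b)/(-23 + Z) (h(b, Z) = 3*((b + 96)/(Z - 23)) = 3*((96 + b)/(-23 + Z)) = 3*(96 + b)/(-23 + Z))
h(77, -136) - 1*(-10424) = 3*(96 + 77)/(-23 - 136) - 1*(-10424) = 3*173/(-159) + 10424 = 3*(-1/159)*173 + 10424 = -173/53 + 10424 = 552299/53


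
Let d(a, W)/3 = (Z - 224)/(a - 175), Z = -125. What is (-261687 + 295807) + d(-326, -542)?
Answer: 5698389/167 ≈ 34122.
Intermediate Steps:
d(a, W) = -1047/(-175 + a) (d(a, W) = 3*((-125 - 224)/(a - 175)) = 3*(-349/(-175 + a)) = -1047/(-175 + a))
(-261687 + 295807) + d(-326, -542) = (-261687 + 295807) - 1047/(-175 - 326) = 34120 - 1047/(-501) = 34120 - 1047*(-1/501) = 34120 + 349/167 = 5698389/167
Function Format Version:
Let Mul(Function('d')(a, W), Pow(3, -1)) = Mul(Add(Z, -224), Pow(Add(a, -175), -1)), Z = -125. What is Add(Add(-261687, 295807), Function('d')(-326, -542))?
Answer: Rational(5698389, 167) ≈ 34122.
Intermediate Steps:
Function('d')(a, W) = Mul(-1047, Pow(Add(-175, a), -1)) (Function('d')(a, W) = Mul(3, Mul(Add(-125, -224), Pow(Add(a, -175), -1))) = Mul(3, Mul(-349, Pow(Add(-175, a), -1))) = Mul(-1047, Pow(Add(-175, a), -1)))
Add(Add(-261687, 295807), Function('d')(-326, -542)) = Add(Add(-261687, 295807), Mul(-1047, Pow(Add(-175, -326), -1))) = Add(34120, Mul(-1047, Pow(-501, -1))) = Add(34120, Mul(-1047, Rational(-1, 501))) = Add(34120, Rational(349, 167)) = Rational(5698389, 167)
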